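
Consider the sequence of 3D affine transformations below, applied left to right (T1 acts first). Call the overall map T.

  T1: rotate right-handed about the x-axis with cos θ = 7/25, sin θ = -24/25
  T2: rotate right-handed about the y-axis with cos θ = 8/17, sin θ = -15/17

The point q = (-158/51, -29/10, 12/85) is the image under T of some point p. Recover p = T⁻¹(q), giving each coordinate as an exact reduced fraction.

p = (-4/3, -7/2, -2)

T1 = [1 0 0 0; 0 7/25 24/25 0; 0 -24/25 7/25 0; 0 0 0 1]
T2·T1 = [8/17 72/85 -21/85 0; 0 7/25 24/25 0; 15/17 -192/425 56/425 0; 0 0 0 1]
det M = 1; M⁻¹ = [8/17 0 15/17 0; 72/85 7/25 -192/425 0; -21/85 24/25 56/425 0; 0 0 0 1]
M⁻¹ · (-158/51, -29/10, 12/85)ᵀ = (-4/3, -7/2, -2)ᵀ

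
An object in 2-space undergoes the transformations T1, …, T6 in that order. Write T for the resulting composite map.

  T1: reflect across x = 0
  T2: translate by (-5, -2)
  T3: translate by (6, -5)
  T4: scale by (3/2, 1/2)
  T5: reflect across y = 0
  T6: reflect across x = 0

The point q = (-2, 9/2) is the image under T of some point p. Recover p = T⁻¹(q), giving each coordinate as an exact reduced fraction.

T1 = [-1 0 0; 0 1 0; 0 0 1]
T2·T1 = [-1 0 -5; 0 1 -2; 0 0 1]
T3·…·T1 = [-1 0 1; 0 1 -7; 0 0 1]
T4·…·T1 = [-3/2 0 3/2; 0 1/2 -7/2; 0 0 1]
T5·…·T1 = [-3/2 0 3/2; 0 -1/2 7/2; 0 0 1]
T6·…·T1 = [3/2 0 -3/2; 0 -1/2 7/2; 0 0 1]
det M = -3/4; M⁻¹ = [2/3 0 1; 0 -2 7; 0 0 1]
M⁻¹ · (-2, 9/2)ᵀ = (-1/3, -2)ᵀ

p = (-1/3, -2)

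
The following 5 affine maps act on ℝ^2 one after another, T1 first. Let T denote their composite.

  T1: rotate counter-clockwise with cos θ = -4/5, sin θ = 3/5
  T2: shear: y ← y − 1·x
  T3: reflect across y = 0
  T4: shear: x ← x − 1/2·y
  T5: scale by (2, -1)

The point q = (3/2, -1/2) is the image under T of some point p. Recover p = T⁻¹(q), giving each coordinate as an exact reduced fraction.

T1 = [-4/5 -3/5 0; 3/5 -4/5 0; 0 0 1]
T2·T1 = [-4/5 -3/5 0; 7/5 -1/5 0; 0 0 1]
T3·…·T1 = [-4/5 -3/5 0; -7/5 1/5 0; 0 0 1]
T4·…·T1 = [-1/10 -7/10 0; -7/5 1/5 0; 0 0 1]
T5·…·T1 = [-1/5 -7/5 0; 7/5 -1/5 0; 0 0 1]
det M = 2; M⁻¹ = [-1/10 7/10 0; -7/10 -1/10 0; 0 0 1]
M⁻¹ · (3/2, -1/2)ᵀ = (-1/2, -1)ᵀ

p = (-1/2, -1)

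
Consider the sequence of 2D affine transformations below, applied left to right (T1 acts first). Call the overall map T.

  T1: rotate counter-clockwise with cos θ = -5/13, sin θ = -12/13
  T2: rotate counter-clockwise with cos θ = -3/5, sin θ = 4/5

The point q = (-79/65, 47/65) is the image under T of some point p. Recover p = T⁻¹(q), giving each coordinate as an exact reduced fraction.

p = (-1, 1)

T1 = [-5/13 12/13 0; -12/13 -5/13 0; 0 0 1]
T2·T1 = [63/65 -16/65 0; 16/65 63/65 0; 0 0 1]
det M = 1; M⁻¹ = [63/65 16/65 0; -16/65 63/65 0; 0 0 1]
M⁻¹ · (-79/65, 47/65)ᵀ = (-1, 1)ᵀ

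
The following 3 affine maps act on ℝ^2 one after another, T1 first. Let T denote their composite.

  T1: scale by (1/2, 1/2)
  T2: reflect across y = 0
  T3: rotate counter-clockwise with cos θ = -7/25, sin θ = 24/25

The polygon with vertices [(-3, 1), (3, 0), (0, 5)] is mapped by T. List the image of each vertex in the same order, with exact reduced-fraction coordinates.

T1 scale by (1/2, 1/2): (-3, 1) → (-3/2, 1/2); (3, 0) → (3/2, 0); (0, 5) → (0, 5/2)
T2 reflect across y = 0: (-3/2, 1/2) → (-3/2, -1/2); (3/2, 0) → (3/2, 0); (0, 5/2) → (0, -5/2)
T3 rotate counter-clockwise with cos θ = -7/25, sin θ = 24/25: (-3/2, -1/2) → (9/10, -13/10); (3/2, 0) → (-21/50, 36/25); (0, -5/2) → (12/5, 7/10)

image vertices: (9/10, -13/10), (-21/50, 36/25), (12/5, 7/10)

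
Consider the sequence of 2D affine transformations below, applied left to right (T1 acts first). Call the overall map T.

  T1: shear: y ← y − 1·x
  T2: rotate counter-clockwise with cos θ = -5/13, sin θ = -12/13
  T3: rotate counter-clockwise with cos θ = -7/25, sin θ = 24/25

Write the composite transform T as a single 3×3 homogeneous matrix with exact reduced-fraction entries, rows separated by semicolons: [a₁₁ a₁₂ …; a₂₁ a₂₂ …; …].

T1 = [1 0 0; -1 1 0; 0 0 1]
T2·T1 = [-17/13 12/13 0; -7/13 -5/13 0; 0 0 1]
T3·…·T1 = [287/325 36/325 0; -359/325 323/325 0; 0 0 1]

T = [287/325 36/325 0; -359/325 323/325 0; 0 0 1]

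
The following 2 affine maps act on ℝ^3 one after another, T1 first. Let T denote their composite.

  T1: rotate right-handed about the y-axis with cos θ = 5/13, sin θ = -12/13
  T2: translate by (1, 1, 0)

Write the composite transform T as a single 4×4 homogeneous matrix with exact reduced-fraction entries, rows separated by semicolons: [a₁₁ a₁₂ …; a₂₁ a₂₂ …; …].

T1 = [5/13 0 -12/13 0; 0 1 0 0; 12/13 0 5/13 0; 0 0 0 1]
T2·T1 = [5/13 0 -12/13 1; 0 1 0 1; 12/13 0 5/13 0; 0 0 0 1]

T = [5/13 0 -12/13 1; 0 1 0 1; 12/13 0 5/13 0; 0 0 0 1]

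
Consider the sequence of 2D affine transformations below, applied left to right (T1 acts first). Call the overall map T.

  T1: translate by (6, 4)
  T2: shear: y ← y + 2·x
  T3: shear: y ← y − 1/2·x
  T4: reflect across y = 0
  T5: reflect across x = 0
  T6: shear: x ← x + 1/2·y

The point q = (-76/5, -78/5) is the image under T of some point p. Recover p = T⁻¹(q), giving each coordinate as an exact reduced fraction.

T1 = [1 0 6; 0 1 4; 0 0 1]
T2·T1 = [1 0 6; 2 1 16; 0 0 1]
T3·…·T1 = [1 0 6; 3/2 1 13; 0 0 1]
T4·…·T1 = [1 0 6; -3/2 -1 -13; 0 0 1]
T5·…·T1 = [-1 0 -6; -3/2 -1 -13; 0 0 1]
T6·…·T1 = [-7/4 -1/2 -25/2; -3/2 -1 -13; 0 0 1]
det M = 1; M⁻¹ = [-1 1/2 -6; 3/2 -7/4 -4; 0 0 1]
M⁻¹ · (-76/5, -78/5)ᵀ = (7/5, 1/2)ᵀ

p = (7/5, 1/2)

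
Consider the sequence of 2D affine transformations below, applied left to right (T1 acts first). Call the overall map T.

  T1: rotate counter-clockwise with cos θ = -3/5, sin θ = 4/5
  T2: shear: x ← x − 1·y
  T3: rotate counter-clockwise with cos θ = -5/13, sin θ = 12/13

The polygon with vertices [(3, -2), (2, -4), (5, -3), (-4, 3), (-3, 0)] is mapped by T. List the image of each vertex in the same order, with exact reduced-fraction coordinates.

image vertices: (-121/65, -318/65), (-38/13, -44/13), (-188/65, -529/65), (35/13, 85/13), (3/5, 24/5)

T1 rotate counter-clockwise with cos θ = -3/5, sin θ = 4/5: (3, -2) → (-1/5, 18/5); (2, -4) → (2, 4); (5, -3) → (-3/5, 29/5); (-4, 3) → (0, -5); (-3, 0) → (9/5, -12/5)
T2 shear: x ← x − 1·y: (-1/5, 18/5) → (-19/5, 18/5); (2, 4) → (-2, 4); (-3/5, 29/5) → (-32/5, 29/5); (0, -5) → (5, -5); (9/5, -12/5) → (21/5, -12/5)
T3 rotate counter-clockwise with cos θ = -5/13, sin θ = 12/13: (-19/5, 18/5) → (-121/65, -318/65); (-2, 4) → (-38/13, -44/13); (-32/5, 29/5) → (-188/65, -529/65); (5, -5) → (35/13, 85/13); (21/5, -12/5) → (3/5, 24/5)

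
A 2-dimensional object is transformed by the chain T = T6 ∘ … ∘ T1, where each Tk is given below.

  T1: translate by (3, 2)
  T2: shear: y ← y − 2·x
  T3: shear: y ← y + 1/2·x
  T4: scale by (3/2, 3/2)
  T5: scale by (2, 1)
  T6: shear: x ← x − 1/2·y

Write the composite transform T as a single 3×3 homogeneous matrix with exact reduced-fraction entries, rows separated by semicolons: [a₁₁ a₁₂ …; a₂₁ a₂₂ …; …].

T1 = [1 0 3; 0 1 2; 0 0 1]
T2·T1 = [1 0 3; -2 1 -4; 0 0 1]
T3·…·T1 = [1 0 3; -3/2 1 -5/2; 0 0 1]
T4·…·T1 = [3/2 0 9/2; -9/4 3/2 -15/4; 0 0 1]
T5·…·T1 = [3 0 9; -9/4 3/2 -15/4; 0 0 1]
T6·…·T1 = [33/8 -3/4 87/8; -9/4 3/2 -15/4; 0 0 1]

T = [33/8 -3/4 87/8; -9/4 3/2 -15/4; 0 0 1]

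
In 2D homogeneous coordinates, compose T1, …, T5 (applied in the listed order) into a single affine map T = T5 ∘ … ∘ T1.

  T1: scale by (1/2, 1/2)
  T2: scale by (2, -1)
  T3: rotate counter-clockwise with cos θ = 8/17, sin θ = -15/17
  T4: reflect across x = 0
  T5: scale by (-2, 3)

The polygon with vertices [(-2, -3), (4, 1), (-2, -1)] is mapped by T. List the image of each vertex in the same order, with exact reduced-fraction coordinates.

image vertices: (13/17, 126/17), (49/17, -192/17), (-1, 6)

T1 scale by (1/2, 1/2): (-2, -3) → (-1, -3/2); (4, 1) → (2, 1/2); (-2, -1) → (-1, -1/2)
T2 scale by (2, -1): (-1, -3/2) → (-2, 3/2); (2, 1/2) → (4, -1/2); (-1, -1/2) → (-2, 1/2)
T3 rotate counter-clockwise with cos θ = 8/17, sin θ = -15/17: (-2, 3/2) → (13/34, 42/17); (4, -1/2) → (49/34, -64/17); (-2, 1/2) → (-1/2, 2)
T4 reflect across x = 0: (13/34, 42/17) → (-13/34, 42/17); (49/34, -64/17) → (-49/34, -64/17); (-1/2, 2) → (1/2, 2)
T5 scale by (-2, 3): (-13/34, 42/17) → (13/17, 126/17); (-49/34, -64/17) → (49/17, -192/17); (1/2, 2) → (-1, 6)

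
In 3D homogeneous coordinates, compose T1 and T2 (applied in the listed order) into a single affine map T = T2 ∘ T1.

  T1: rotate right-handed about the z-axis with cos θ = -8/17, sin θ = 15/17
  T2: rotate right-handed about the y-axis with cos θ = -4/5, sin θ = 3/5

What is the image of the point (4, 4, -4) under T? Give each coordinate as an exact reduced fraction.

T1 rotate right-handed about the z-axis with cos θ = -8/17, sin θ = 15/17: (4, 4, -4) → (-92/17, 28/17, -4)
T2 rotate right-handed about the y-axis with cos θ = -4/5, sin θ = 3/5: (-92/17, 28/17, -4) → (164/85, 28/17, 548/85)

T(p) = (164/85, 28/17, 548/85)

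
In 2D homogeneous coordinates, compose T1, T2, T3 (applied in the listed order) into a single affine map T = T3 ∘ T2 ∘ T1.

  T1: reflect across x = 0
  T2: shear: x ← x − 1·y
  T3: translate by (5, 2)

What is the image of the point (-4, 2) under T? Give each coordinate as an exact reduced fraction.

T(p) = (7, 4)

T1 reflect across x = 0: (-4, 2) → (4, 2)
T2 shear: x ← x − 1·y: (4, 2) → (2, 2)
T3 translate by (5, 2): (2, 2) → (7, 4)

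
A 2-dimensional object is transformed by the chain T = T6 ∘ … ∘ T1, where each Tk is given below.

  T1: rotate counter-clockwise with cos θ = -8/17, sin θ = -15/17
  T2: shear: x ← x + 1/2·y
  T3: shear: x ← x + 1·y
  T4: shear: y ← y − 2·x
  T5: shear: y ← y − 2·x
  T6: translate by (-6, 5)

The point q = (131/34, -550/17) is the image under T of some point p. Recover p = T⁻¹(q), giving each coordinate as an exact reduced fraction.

T1 = [-8/17 15/17 0; -15/17 -8/17 0; 0 0 1]
T2·T1 = [-31/34 11/17 0; -15/17 -8/17 0; 0 0 1]
T3·…·T1 = [-61/34 3/17 0; -15/17 -8/17 0; 0 0 1]
T4·…·T1 = [-61/34 3/17 0; 46/17 -14/17 0; 0 0 1]
T5·…·T1 = [-61/34 3/17 0; 107/17 -20/17 0; 0 0 1]
T6·…·T1 = [-61/34 3/17 -6; 107/17 -20/17 5; 0 0 1]
det M = 1; M⁻¹ = [-20/17 -3/17 -105/17; -107/17 -61/34 -979/34; 0 0 1]
M⁻¹ · (131/34, -550/17)ᵀ = (-5, 5)ᵀ

p = (-5, 5)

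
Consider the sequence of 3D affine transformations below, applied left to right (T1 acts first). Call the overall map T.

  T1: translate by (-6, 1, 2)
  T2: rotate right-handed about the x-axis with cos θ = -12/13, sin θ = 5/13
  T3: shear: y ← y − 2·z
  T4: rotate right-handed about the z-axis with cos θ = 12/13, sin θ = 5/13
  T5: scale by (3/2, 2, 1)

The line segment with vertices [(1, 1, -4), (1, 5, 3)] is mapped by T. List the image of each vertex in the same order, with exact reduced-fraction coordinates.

image vertices: (-555/169, -2618/169, 34/13), (-1785/338, -1538/169, -30/13)

T1 translate by (-6, 1, 2): (1, 1, -4) → (-5, 2, -2); (1, 5, 3) → (-5, 6, 5)
T2 rotate right-handed about the x-axis with cos θ = -12/13, sin θ = 5/13: (-5, 2, -2) → (-5, -14/13, 34/13); (-5, 6, 5) → (-5, -97/13, -30/13)
T3 shear: y ← y − 2·z: (-5, -14/13, 34/13) → (-5, -82/13, 34/13); (-5, -97/13, -30/13) → (-5, -37/13, -30/13)
T4 rotate right-handed about the z-axis with cos θ = 12/13, sin θ = 5/13: (-5, -82/13, 34/13) → (-370/169, -1309/169, 34/13); (-5, -37/13, -30/13) → (-595/169, -769/169, -30/13)
T5 scale by (3/2, 2, 1): (-370/169, -1309/169, 34/13) → (-555/169, -2618/169, 34/13); (-595/169, -769/169, -30/13) → (-1785/338, -1538/169, -30/13)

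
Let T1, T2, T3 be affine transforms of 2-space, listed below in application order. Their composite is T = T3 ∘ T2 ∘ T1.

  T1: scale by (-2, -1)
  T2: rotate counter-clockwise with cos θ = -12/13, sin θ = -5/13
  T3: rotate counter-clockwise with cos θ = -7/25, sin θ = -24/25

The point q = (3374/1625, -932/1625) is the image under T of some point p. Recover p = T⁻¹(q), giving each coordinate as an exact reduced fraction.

T1 = [-2 0 0; 0 -1 0; 0 0 1]
T2·T1 = [24/13 -5/13 0; 10/13 12/13 0; 0 0 1]
T3·…·T1 = [72/325 323/325 0; -646/325 36/325 0; 0 0 1]
det M = 2; M⁻¹ = [18/325 -323/650 0; 323/325 36/325 0; 0 0 1]
M⁻¹ · (3374/1625, -932/1625)ᵀ = (2/5, 2)ᵀ

p = (2/5, 2)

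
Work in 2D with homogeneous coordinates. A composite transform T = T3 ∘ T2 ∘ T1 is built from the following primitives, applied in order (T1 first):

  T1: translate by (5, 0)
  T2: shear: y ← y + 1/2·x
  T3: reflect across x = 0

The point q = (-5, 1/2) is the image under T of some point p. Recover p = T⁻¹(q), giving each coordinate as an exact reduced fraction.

p = (0, -2)

T1 = [1 0 5; 0 1 0; 0 0 1]
T2·T1 = [1 0 5; 1/2 1 5/2; 0 0 1]
T3·…·T1 = [-1 0 -5; 1/2 1 5/2; 0 0 1]
det M = -1; M⁻¹ = [-1 0 -5; 1/2 1 0; 0 0 1]
M⁻¹ · (-5, 1/2)ᵀ = (0, -2)ᵀ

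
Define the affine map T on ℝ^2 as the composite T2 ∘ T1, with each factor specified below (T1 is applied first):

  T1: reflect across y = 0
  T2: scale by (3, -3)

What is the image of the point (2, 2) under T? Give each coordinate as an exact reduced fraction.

T(p) = (6, 6)

T1 reflect across y = 0: (2, 2) → (2, -2)
T2 scale by (3, -3): (2, -2) → (6, 6)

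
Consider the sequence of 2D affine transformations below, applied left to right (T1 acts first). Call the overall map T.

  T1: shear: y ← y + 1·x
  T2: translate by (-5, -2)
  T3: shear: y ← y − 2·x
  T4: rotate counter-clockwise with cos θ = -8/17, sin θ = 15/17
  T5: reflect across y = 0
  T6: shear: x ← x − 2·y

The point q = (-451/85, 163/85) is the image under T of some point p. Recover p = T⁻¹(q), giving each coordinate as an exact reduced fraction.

p = (4, -9/5)

T1 = [1 0 0; 1 1 0; 0 0 1]
T2·T1 = [1 0 -5; 1 1 -2; 0 0 1]
T3·…·T1 = [1 0 -5; -1 1 8; 0 0 1]
T4·…·T1 = [7/17 -15/17 -80/17; 23/17 -8/17 -139/17; 0 0 1]
T5·…·T1 = [7/17 -15/17 -80/17; -23/17 8/17 139/17; 0 0 1]
T6·…·T1 = [53/17 -31/17 -358/17; -23/17 8/17 139/17; 0 0 1]
det M = -1; M⁻¹ = [-8/17 -31/17 5; -23/17 -53/17 -3; 0 0 1]
M⁻¹ · (-451/85, 163/85)ᵀ = (4, -9/5)ᵀ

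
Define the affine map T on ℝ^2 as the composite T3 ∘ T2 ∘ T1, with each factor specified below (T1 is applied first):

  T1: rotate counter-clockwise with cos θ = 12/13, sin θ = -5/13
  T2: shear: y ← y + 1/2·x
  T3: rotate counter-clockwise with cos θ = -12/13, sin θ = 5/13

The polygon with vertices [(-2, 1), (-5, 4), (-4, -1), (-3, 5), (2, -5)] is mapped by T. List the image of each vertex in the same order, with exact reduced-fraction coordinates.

image vertices: (331/338, -245/169), (215/169, -836/169), (1457/338, -43/169), (-431/338, -889/169), (729/338, 841/169)

T1 rotate counter-clockwise with cos θ = 12/13, sin θ = -5/13: (-2, 1) → (-19/13, 22/13); (-5, 4) → (-40/13, 73/13); (-4, -1) → (-53/13, 8/13); (-3, 5) → (-11/13, 75/13); (2, -5) → (-1/13, -70/13)
T2 shear: y ← y + 1/2·x: (-19/13, 22/13) → (-19/13, 25/26); (-40/13, 73/13) → (-40/13, 53/13); (-53/13, 8/13) → (-53/13, -37/26); (-11/13, 75/13) → (-11/13, 139/26); (-1/13, -70/13) → (-1/13, -141/26)
T3 rotate counter-clockwise with cos θ = -12/13, sin θ = 5/13: (-19/13, 25/26) → (331/338, -245/169); (-40/13, 53/13) → (215/169, -836/169); (-53/13, -37/26) → (1457/338, -43/169); (-11/13, 139/26) → (-431/338, -889/169); (-1/13, -141/26) → (729/338, 841/169)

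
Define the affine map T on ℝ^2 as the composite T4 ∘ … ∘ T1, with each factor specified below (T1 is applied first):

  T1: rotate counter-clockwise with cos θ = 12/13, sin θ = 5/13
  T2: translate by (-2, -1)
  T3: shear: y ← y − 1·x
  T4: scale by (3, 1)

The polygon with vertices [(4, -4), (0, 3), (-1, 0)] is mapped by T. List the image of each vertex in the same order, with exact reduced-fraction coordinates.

T1 rotate counter-clockwise with cos θ = 12/13, sin θ = 5/13: (4, -4) → (68/13, -28/13); (0, 3) → (-15/13, 36/13); (-1, 0) → (-12/13, -5/13)
T2 translate by (-2, -1): (68/13, -28/13) → (42/13, -41/13); (-15/13, 36/13) → (-41/13, 23/13); (-12/13, -5/13) → (-38/13, -18/13)
T3 shear: y ← y − 1·x: (42/13, -41/13) → (42/13, -83/13); (-41/13, 23/13) → (-41/13, 64/13); (-38/13, -18/13) → (-38/13, 20/13)
T4 scale by (3, 1): (42/13, -83/13) → (126/13, -83/13); (-41/13, 64/13) → (-123/13, 64/13); (-38/13, 20/13) → (-114/13, 20/13)

image vertices: (126/13, -83/13), (-123/13, 64/13), (-114/13, 20/13)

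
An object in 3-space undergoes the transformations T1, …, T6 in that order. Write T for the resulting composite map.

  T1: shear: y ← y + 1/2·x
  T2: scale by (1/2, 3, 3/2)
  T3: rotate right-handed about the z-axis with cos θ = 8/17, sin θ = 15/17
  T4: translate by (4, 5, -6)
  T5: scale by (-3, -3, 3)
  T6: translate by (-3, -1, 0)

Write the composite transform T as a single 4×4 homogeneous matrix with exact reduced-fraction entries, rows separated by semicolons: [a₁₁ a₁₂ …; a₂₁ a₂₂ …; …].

T1 = [1 0 0 0; 1/2 1 0 0; 0 0 1 0; 0 0 0 1]
T2·T1 = [1/2 0 0 0; 3/2 3 0 0; 0 0 3/2 0; 0 0 0 1]
T3·…·T1 = [-37/34 -45/17 0 0; 39/34 24/17 0 0; 0 0 3/2 0; 0 0 0 1]
T4·…·T1 = [-37/34 -45/17 0 4; 39/34 24/17 0 5; 0 0 3/2 -6; 0 0 0 1]
T5·…·T1 = [111/34 135/17 0 -12; -117/34 -72/17 0 -15; 0 0 9/2 -18; 0 0 0 1]
T6·…·T1 = [111/34 135/17 0 -15; -117/34 -72/17 0 -16; 0 0 9/2 -18; 0 0 0 1]

T = [111/34 135/17 0 -15; -117/34 -72/17 0 -16; 0 0 9/2 -18; 0 0 0 1]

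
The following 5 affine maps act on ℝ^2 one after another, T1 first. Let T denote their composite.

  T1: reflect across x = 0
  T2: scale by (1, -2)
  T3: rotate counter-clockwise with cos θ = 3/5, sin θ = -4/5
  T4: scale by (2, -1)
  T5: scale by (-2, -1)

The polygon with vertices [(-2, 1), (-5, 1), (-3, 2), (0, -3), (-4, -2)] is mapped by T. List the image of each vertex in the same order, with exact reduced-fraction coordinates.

T1 reflect across x = 0: (-2, 1) → (2, 1); (-5, 1) → (5, 1); (-3, 2) → (3, 2); (0, -3) → (0, -3); (-4, -2) → (4, -2)
T2 scale by (1, -2): (2, 1) → (2, -2); (5, 1) → (5, -2); (3, 2) → (3, -4); (0, -3) → (0, 6); (4, -2) → (4, 4)
T3 rotate counter-clockwise with cos θ = 3/5, sin θ = -4/5: (2, -2) → (-2/5, -14/5); (5, -2) → (7/5, -26/5); (3, -4) → (-7/5, -24/5); (0, 6) → (24/5, 18/5); (4, 4) → (28/5, -4/5)
T4 scale by (2, -1): (-2/5, -14/5) → (-4/5, 14/5); (7/5, -26/5) → (14/5, 26/5); (-7/5, -24/5) → (-14/5, 24/5); (24/5, 18/5) → (48/5, -18/5); (28/5, -4/5) → (56/5, 4/5)
T5 scale by (-2, -1): (-4/5, 14/5) → (8/5, -14/5); (14/5, 26/5) → (-28/5, -26/5); (-14/5, 24/5) → (28/5, -24/5); (48/5, -18/5) → (-96/5, 18/5); (56/5, 4/5) → (-112/5, -4/5)

image vertices: (8/5, -14/5), (-28/5, -26/5), (28/5, -24/5), (-96/5, 18/5), (-112/5, -4/5)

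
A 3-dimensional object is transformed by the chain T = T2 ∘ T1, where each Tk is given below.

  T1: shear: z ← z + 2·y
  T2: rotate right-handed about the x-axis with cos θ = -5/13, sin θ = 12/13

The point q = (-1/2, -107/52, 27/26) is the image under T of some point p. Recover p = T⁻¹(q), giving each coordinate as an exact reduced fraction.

T1 = [1 0 0 0; 0 1 0 0; 0 2 1 0; 0 0 0 1]
T2·T1 = [1 0 0 0; 0 -29/13 -12/13 0; 0 2/13 -5/13 0; 0 0 0 1]
det M = 1; M⁻¹ = [1 0 0 0; 0 -5/13 12/13 0; 0 -2/13 -29/13 0; 0 0 0 1]
M⁻¹ · (-1/2, -107/52, 27/26)ᵀ = (-1/2, 7/4, -2)ᵀ

p = (-1/2, 7/4, -2)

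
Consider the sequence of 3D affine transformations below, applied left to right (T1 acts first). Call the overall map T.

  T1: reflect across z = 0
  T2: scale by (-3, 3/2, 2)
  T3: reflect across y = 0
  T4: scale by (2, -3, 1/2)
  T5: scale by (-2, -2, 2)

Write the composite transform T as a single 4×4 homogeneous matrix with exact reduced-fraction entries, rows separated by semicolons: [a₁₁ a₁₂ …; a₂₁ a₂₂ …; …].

T1 = [1 0 0 0; 0 1 0 0; 0 0 -1 0; 0 0 0 1]
T2·T1 = [-3 0 0 0; 0 3/2 0 0; 0 0 -2 0; 0 0 0 1]
T3·…·T1 = [-3 0 0 0; 0 -3/2 0 0; 0 0 -2 0; 0 0 0 1]
T4·…·T1 = [-6 0 0 0; 0 9/2 0 0; 0 0 -1 0; 0 0 0 1]
T5·…·T1 = [12 0 0 0; 0 -9 0 0; 0 0 -2 0; 0 0 0 1]

T = [12 0 0 0; 0 -9 0 0; 0 0 -2 0; 0 0 0 1]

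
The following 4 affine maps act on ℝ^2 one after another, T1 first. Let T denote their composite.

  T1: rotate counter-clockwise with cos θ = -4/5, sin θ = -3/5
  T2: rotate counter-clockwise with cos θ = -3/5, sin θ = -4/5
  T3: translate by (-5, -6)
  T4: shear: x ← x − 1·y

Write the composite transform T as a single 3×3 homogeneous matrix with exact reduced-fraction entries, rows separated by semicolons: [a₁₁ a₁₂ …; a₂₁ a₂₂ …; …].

T = [-1 -1 1; 1 0 -6; 0 0 1]

T1 = [-4/5 3/5 0; -3/5 -4/5 0; 0 0 1]
T2·T1 = [0 -1 0; 1 0 0; 0 0 1]
T3·…·T1 = [0 -1 -5; 1 0 -6; 0 0 1]
T4·…·T1 = [-1 -1 1; 1 0 -6; 0 0 1]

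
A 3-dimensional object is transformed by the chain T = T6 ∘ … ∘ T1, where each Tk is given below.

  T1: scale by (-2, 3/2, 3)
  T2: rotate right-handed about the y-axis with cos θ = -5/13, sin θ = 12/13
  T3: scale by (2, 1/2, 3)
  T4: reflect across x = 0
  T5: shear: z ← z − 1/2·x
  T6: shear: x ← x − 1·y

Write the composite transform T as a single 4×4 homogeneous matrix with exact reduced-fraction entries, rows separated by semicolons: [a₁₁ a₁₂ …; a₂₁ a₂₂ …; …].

T = [-20/13 -3/4 -72/13 0; 0 3/4 0 0; 82/13 0 -9/13 0; 0 0 0 1]

T1 = [-2 0 0 0; 0 3/2 0 0; 0 0 3 0; 0 0 0 1]
T2·T1 = [10/13 0 36/13 0; 0 3/2 0 0; 24/13 0 -15/13 0; 0 0 0 1]
T3·…·T1 = [20/13 0 72/13 0; 0 3/4 0 0; 72/13 0 -45/13 0; 0 0 0 1]
T4·…·T1 = [-20/13 0 -72/13 0; 0 3/4 0 0; 72/13 0 -45/13 0; 0 0 0 1]
T5·…·T1 = [-20/13 0 -72/13 0; 0 3/4 0 0; 82/13 0 -9/13 0; 0 0 0 1]
T6·…·T1 = [-20/13 -3/4 -72/13 0; 0 3/4 0 0; 82/13 0 -9/13 0; 0 0 0 1]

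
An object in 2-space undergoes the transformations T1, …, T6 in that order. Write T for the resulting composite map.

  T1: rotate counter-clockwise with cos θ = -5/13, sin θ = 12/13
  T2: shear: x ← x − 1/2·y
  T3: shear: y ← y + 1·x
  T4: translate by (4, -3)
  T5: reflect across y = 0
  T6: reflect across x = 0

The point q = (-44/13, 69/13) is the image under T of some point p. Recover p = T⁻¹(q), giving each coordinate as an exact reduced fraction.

p = (-1, 2)

T1 = [-5/13 -12/13 0; 12/13 -5/13 0; 0 0 1]
T2·T1 = [-11/13 -19/26 0; 12/13 -5/13 0; 0 0 1]
T3·…·T1 = [-11/13 -19/26 0; 1/13 -29/26 0; 0 0 1]
T4·…·T1 = [-11/13 -19/26 4; 1/13 -29/26 -3; 0 0 1]
T5·…·T1 = [-11/13 -19/26 4; -1/13 29/26 3; 0 0 1]
T6·…·T1 = [11/13 19/26 -4; -1/13 29/26 3; 0 0 1]
det M = 1; M⁻¹ = [29/26 -19/26 173/26; 1/13 11/13 -29/13; 0 0 1]
M⁻¹ · (-44/13, 69/13)ᵀ = (-1, 2)ᵀ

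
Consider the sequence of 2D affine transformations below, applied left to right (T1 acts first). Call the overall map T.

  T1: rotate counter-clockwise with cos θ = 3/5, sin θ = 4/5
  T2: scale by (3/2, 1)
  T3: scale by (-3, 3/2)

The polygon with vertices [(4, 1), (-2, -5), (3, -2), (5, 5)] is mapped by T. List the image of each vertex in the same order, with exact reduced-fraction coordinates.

image vertices: (-36/5, 57/10), (-63/5, -69/10), (-153/10, 9/5), (9/2, 21/2)

T1 rotate counter-clockwise with cos θ = 3/5, sin θ = 4/5: (4, 1) → (8/5, 19/5); (-2, -5) → (14/5, -23/5); (3, -2) → (17/5, 6/5); (5, 5) → (-1, 7)
T2 scale by (3/2, 1): (8/5, 19/5) → (12/5, 19/5); (14/5, -23/5) → (21/5, -23/5); (17/5, 6/5) → (51/10, 6/5); (-1, 7) → (-3/2, 7)
T3 scale by (-3, 3/2): (12/5, 19/5) → (-36/5, 57/10); (21/5, -23/5) → (-63/5, -69/10); (51/10, 6/5) → (-153/10, 9/5); (-3/2, 7) → (9/2, 21/2)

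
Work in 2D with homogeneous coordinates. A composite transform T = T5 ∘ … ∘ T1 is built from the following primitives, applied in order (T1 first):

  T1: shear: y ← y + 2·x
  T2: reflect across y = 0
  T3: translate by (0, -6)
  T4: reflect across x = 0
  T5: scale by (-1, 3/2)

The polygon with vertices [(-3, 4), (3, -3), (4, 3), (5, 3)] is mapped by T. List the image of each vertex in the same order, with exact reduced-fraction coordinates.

T1 shear: y ← y + 2·x: (-3, 4) → (-3, -2); (3, -3) → (3, 3); (4, 3) → (4, 11); (5, 3) → (5, 13)
T2 reflect across y = 0: (-3, -2) → (-3, 2); (3, 3) → (3, -3); (4, 11) → (4, -11); (5, 13) → (5, -13)
T3 translate by (0, -6): (-3, 2) → (-3, -4); (3, -3) → (3, -9); (4, -11) → (4, -17); (5, -13) → (5, -19)
T4 reflect across x = 0: (-3, -4) → (3, -4); (3, -9) → (-3, -9); (4, -17) → (-4, -17); (5, -19) → (-5, -19)
T5 scale by (-1, 3/2): (3, -4) → (-3, -6); (-3, -9) → (3, -27/2); (-4, -17) → (4, -51/2); (-5, -19) → (5, -57/2)

image vertices: (-3, -6), (3, -27/2), (4, -51/2), (5, -57/2)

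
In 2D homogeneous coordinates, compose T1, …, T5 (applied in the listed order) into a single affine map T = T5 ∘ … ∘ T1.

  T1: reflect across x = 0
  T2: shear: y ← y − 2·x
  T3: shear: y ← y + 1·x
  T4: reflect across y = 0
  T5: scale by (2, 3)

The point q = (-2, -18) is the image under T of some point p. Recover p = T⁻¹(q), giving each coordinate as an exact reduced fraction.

T1 = [-1 0 0; 0 1 0; 0 0 1]
T2·T1 = [-1 0 0; 2 1 0; 0 0 1]
T3·…·T1 = [-1 0 0; 1 1 0; 0 0 1]
T4·…·T1 = [-1 0 0; -1 -1 0; 0 0 1]
T5·…·T1 = [-2 0 0; -3 -3 0; 0 0 1]
det M = 6; M⁻¹ = [-1/2 0 0; 1/2 -1/3 0; 0 0 1]
M⁻¹ · (-2, -18)ᵀ = (1, 5)ᵀ

p = (1, 5)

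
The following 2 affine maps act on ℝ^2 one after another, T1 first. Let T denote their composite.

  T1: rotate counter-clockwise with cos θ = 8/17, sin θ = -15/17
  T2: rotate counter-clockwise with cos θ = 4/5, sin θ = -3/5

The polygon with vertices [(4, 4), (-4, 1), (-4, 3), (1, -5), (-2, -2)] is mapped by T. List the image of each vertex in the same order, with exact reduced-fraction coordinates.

T1 rotate counter-clockwise with cos θ = 8/17, sin θ = -15/17: (4, 4) → (92/17, -28/17); (-4, 1) → (-1, 4); (-4, 3) → (13/17, 84/17); (1, -5) → (-67/17, -55/17); (-2, -2) → (-46/17, 14/17)
T2 rotate counter-clockwise with cos θ = 4/5, sin θ = -3/5: (92/17, -28/17) → (284/85, -388/85); (-1, 4) → (8/5, 19/5); (13/17, 84/17) → (304/85, 297/85); (-67/17, -55/17) → (-433/85, -19/85); (-46/17, 14/17) → (-142/85, 194/85)

image vertices: (284/85, -388/85), (8/5, 19/5), (304/85, 297/85), (-433/85, -19/85), (-142/85, 194/85)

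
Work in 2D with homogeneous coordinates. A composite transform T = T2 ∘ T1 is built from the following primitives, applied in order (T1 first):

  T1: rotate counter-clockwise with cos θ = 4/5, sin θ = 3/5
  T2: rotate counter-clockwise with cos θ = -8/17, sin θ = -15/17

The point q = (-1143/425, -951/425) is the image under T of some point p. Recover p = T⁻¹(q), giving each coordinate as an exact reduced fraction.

T1 = [4/5 -3/5 0; 3/5 4/5 0; 0 0 1]
T2·T1 = [13/85 84/85 0; -84/85 13/85 0; 0 0 1]
det M = 1; M⁻¹ = [13/85 -84/85 0; 84/85 13/85 0; 0 0 1]
M⁻¹ · (-1143/425, -951/425)ᵀ = (9/5, -3)ᵀ

p = (9/5, -3)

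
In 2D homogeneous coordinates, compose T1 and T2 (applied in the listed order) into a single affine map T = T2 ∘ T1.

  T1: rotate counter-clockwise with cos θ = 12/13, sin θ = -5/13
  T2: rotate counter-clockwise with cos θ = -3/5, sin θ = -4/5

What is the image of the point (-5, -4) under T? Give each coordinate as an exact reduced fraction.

T1 rotate counter-clockwise with cos θ = 12/13, sin θ = -5/13: (-5, -4) → (-80/13, -23/13)
T2 rotate counter-clockwise with cos θ = -3/5, sin θ = -4/5: (-80/13, -23/13) → (148/65, 389/65)

T(p) = (148/65, 389/65)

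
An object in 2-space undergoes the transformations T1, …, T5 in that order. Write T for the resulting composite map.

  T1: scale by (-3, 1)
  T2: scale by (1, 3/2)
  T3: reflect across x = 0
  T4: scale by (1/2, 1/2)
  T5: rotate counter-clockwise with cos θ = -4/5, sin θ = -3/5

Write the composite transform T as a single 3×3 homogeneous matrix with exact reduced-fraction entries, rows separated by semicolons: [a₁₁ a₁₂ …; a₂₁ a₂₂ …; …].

T = [-6/5 9/20 0; -9/10 -3/5 0; 0 0 1]

T1 = [-3 0 0; 0 1 0; 0 0 1]
T2·T1 = [-3 0 0; 0 3/2 0; 0 0 1]
T3·…·T1 = [3 0 0; 0 3/2 0; 0 0 1]
T4·…·T1 = [3/2 0 0; 0 3/4 0; 0 0 1]
T5·…·T1 = [-6/5 9/20 0; -9/10 -3/5 0; 0 0 1]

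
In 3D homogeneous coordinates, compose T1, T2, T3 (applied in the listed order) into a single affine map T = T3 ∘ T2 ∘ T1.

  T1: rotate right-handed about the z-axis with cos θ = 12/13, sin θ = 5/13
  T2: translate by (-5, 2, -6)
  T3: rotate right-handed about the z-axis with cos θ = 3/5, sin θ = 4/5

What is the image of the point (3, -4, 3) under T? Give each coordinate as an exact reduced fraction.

T(p) = (1/65, -57/65, -3)

T1 rotate right-handed about the z-axis with cos θ = 12/13, sin θ = 5/13: (3, -4, 3) → (56/13, -33/13, 3)
T2 translate by (-5, 2, -6): (56/13, -33/13, 3) → (-9/13, -7/13, -3)
T3 rotate right-handed about the z-axis with cos θ = 3/5, sin θ = 4/5: (-9/13, -7/13, -3) → (1/65, -57/65, -3)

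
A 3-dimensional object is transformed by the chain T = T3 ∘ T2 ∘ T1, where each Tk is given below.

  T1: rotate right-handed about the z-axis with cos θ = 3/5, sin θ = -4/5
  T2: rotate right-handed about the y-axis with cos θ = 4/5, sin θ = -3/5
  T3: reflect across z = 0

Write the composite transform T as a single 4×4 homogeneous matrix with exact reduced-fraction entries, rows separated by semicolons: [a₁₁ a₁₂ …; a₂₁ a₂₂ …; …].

T1 = [3/5 4/5 0 0; -4/5 3/5 0 0; 0 0 1 0; 0 0 0 1]
T2·T1 = [12/25 16/25 -3/5 0; -4/5 3/5 0 0; 9/25 12/25 4/5 0; 0 0 0 1]
T3·…·T1 = [12/25 16/25 -3/5 0; -4/5 3/5 0 0; -9/25 -12/25 -4/5 0; 0 0 0 1]

T = [12/25 16/25 -3/5 0; -4/5 3/5 0 0; -9/25 -12/25 -4/5 0; 0 0 0 1]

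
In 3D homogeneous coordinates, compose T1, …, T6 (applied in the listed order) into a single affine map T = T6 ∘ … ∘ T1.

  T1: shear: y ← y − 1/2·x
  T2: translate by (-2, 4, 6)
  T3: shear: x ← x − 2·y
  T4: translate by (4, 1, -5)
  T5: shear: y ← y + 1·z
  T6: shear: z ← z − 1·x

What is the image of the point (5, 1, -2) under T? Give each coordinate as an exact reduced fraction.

T1 shear: y ← y − 1/2·x: (5, 1, -2) → (5, -3/2, -2)
T2 translate by (-2, 4, 6): (5, -3/2, -2) → (3, 5/2, 4)
T3 shear: x ← x − 2·y: (3, 5/2, 4) → (-2, 5/2, 4)
T4 translate by (4, 1, -5): (-2, 5/2, 4) → (2, 7/2, -1)
T5 shear: y ← y + 1·z: (2, 7/2, -1) → (2, 5/2, -1)
T6 shear: z ← z − 1·x: (2, 5/2, -1) → (2, 5/2, -3)

T(p) = (2, 5/2, -3)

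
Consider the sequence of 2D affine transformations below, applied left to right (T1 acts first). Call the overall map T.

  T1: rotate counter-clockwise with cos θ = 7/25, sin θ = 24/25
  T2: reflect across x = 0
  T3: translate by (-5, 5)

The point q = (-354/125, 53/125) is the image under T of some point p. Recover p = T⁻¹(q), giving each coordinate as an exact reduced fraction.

p = (-5, 4/5)

T1 = [7/25 -24/25 0; 24/25 7/25 0; 0 0 1]
T2·T1 = [-7/25 24/25 0; 24/25 7/25 0; 0 0 1]
T3·…·T1 = [-7/25 24/25 -5; 24/25 7/25 5; 0 0 1]
det M = -1; M⁻¹ = [-7/25 24/25 -31/5; 24/25 7/25 17/5; 0 0 1]
M⁻¹ · (-354/125, 53/125)ᵀ = (-5, 4/5)ᵀ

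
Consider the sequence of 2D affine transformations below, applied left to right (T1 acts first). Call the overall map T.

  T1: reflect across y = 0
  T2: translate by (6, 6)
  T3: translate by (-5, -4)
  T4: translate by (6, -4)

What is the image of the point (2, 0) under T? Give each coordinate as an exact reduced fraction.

T1 reflect across y = 0: (2, 0) → (2, 0)
T2 translate by (6, 6): (2, 0) → (8, 6)
T3 translate by (-5, -4): (8, 6) → (3, 2)
T4 translate by (6, -4): (3, 2) → (9, -2)

T(p) = (9, -2)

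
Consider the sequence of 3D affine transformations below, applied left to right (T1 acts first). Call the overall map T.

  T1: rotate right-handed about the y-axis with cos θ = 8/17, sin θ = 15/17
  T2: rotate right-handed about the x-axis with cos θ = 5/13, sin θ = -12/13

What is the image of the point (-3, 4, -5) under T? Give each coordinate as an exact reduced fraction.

T1 rotate right-handed about the y-axis with cos θ = 8/17, sin θ = 15/17: (-3, 4, -5) → (-99/17, 4, 5/17)
T2 rotate right-handed about the x-axis with cos θ = 5/13, sin θ = -12/13: (-99/17, 4, 5/17) → (-99/17, 400/221, -791/221)

T(p) = (-99/17, 400/221, -791/221)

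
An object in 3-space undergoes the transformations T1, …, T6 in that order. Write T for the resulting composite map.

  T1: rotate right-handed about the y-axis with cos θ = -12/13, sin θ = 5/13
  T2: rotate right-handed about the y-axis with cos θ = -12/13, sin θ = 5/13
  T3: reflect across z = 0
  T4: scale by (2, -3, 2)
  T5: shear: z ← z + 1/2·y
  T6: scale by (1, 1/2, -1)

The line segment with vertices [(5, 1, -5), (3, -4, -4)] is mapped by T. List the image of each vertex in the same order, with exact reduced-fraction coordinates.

T1 rotate right-handed about the y-axis with cos θ = -12/13, sin θ = 5/13: (5, 1, -5) → (-85/13, 1, 35/13); (3, -4, -4) → (-56/13, -4, 33/13)
T2 rotate right-handed about the y-axis with cos θ = -12/13, sin θ = 5/13: (-85/13, 1, 35/13) → (1195/169, 1, 5/169); (-56/13, -4, 33/13) → (837/169, -4, -116/169)
T3 reflect across z = 0: (1195/169, 1, 5/169) → (1195/169, 1, -5/169); (837/169, -4, -116/169) → (837/169, -4, 116/169)
T4 scale by (2, -3, 2): (1195/169, 1, -5/169) → (2390/169, -3, -10/169); (837/169, -4, 116/169) → (1674/169, 12, 232/169)
T5 shear: z ← z + 1/2·y: (2390/169, -3, -10/169) → (2390/169, -3, -527/338); (1674/169, 12, 232/169) → (1674/169, 12, 1246/169)
T6 scale by (1, 1/2, -1): (2390/169, -3, -527/338) → (2390/169, -3/2, 527/338); (1674/169, 12, 1246/169) → (1674/169, 6, -1246/169)

image vertices: (2390/169, -3/2, 527/338), (1674/169, 6, -1246/169)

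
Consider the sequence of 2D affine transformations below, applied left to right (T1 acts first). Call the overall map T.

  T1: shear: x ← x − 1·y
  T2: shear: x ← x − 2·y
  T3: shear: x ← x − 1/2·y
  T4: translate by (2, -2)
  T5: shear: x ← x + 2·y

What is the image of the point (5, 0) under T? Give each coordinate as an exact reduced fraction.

T(p) = (3, -2)

T1 shear: x ← x − 1·y: (5, 0) → (5, 0)
T2 shear: x ← x − 2·y: (5, 0) → (5, 0)
T3 shear: x ← x − 1/2·y: (5, 0) → (5, 0)
T4 translate by (2, -2): (5, 0) → (7, -2)
T5 shear: x ← x + 2·y: (7, -2) → (3, -2)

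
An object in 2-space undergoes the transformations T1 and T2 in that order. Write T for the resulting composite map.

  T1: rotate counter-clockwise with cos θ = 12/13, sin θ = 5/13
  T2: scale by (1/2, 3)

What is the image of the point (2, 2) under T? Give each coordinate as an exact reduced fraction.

T1 rotate counter-clockwise with cos θ = 12/13, sin θ = 5/13: (2, 2) → (14/13, 34/13)
T2 scale by (1/2, 3): (14/13, 34/13) → (7/13, 102/13)

T(p) = (7/13, 102/13)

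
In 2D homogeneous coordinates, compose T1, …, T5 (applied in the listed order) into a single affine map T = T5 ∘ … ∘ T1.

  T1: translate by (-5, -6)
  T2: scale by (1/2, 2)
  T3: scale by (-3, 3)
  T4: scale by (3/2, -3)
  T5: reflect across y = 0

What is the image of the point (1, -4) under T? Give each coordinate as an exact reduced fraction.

T(p) = (9, -180)

T1 translate by (-5, -6): (1, -4) → (-4, -10)
T2 scale by (1/2, 2): (-4, -10) → (-2, -20)
T3 scale by (-3, 3): (-2, -20) → (6, -60)
T4 scale by (3/2, -3): (6, -60) → (9, 180)
T5 reflect across y = 0: (9, 180) → (9, -180)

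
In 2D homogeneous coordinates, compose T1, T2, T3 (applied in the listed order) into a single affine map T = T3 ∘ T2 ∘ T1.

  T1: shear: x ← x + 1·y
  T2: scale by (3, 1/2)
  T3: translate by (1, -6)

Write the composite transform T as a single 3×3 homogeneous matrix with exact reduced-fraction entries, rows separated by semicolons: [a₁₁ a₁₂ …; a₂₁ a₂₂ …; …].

T = [3 3 1; 0 1/2 -6; 0 0 1]

T1 = [1 1 0; 0 1 0; 0 0 1]
T2·T1 = [3 3 0; 0 1/2 0; 0 0 1]
T3·…·T1 = [3 3 1; 0 1/2 -6; 0 0 1]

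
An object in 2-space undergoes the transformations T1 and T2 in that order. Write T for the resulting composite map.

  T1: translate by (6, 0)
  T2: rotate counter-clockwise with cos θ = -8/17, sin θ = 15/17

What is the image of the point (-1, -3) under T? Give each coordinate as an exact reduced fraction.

T(p) = (5/17, 99/17)

T1 translate by (6, 0): (-1, -3) → (5, -3)
T2 rotate counter-clockwise with cos θ = -8/17, sin θ = 15/17: (5, -3) → (5/17, 99/17)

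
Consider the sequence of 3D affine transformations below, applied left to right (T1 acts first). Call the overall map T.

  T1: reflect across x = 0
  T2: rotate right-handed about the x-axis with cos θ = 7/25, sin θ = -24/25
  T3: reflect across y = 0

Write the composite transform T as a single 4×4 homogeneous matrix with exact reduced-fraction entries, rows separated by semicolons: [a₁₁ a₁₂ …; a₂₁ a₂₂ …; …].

T = [-1 0 0 0; 0 -7/25 -24/25 0; 0 -24/25 7/25 0; 0 0 0 1]

T1 = [-1 0 0 0; 0 1 0 0; 0 0 1 0; 0 0 0 1]
T2·T1 = [-1 0 0 0; 0 7/25 24/25 0; 0 -24/25 7/25 0; 0 0 0 1]
T3·…·T1 = [-1 0 0 0; 0 -7/25 -24/25 0; 0 -24/25 7/25 0; 0 0 0 1]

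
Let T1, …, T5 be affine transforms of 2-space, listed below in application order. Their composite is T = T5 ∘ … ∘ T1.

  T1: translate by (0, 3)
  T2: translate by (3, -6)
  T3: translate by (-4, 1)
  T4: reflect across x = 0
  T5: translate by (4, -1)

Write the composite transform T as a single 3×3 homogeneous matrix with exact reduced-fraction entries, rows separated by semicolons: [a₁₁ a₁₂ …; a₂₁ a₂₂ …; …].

T1 = [1 0 0; 0 1 3; 0 0 1]
T2·T1 = [1 0 3; 0 1 -3; 0 0 1]
T3·…·T1 = [1 0 -1; 0 1 -2; 0 0 1]
T4·…·T1 = [-1 0 1; 0 1 -2; 0 0 1]
T5·…·T1 = [-1 0 5; 0 1 -3; 0 0 1]

T = [-1 0 5; 0 1 -3; 0 0 1]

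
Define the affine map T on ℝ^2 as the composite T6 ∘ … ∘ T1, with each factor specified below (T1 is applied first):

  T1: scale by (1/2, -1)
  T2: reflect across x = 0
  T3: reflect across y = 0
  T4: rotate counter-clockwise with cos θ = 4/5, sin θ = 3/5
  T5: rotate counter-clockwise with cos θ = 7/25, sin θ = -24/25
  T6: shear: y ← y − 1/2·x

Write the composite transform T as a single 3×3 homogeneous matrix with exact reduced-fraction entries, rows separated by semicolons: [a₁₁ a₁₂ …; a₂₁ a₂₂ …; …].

T = [-2/5 3/5 0; 1/2 1/2 0; 0 0 1]

T1 = [1/2 0 0; 0 -1 0; 0 0 1]
T2·T1 = [-1/2 0 0; 0 -1 0; 0 0 1]
T3·…·T1 = [-1/2 0 0; 0 1 0; 0 0 1]
T4·…·T1 = [-2/5 -3/5 0; -3/10 4/5 0; 0 0 1]
T5·…·T1 = [-2/5 3/5 0; 3/10 4/5 0; 0 0 1]
T6·…·T1 = [-2/5 3/5 0; 1/2 1/2 0; 0 0 1]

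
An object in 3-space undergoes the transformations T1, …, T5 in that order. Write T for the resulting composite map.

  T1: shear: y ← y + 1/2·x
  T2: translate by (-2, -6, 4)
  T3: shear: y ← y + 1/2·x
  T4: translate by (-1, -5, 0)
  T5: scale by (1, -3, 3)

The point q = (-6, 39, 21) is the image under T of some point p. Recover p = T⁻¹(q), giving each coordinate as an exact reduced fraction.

T1 = [1 0 0 0; 1/2 1 0 0; 0 0 1 0; 0 0 0 1]
T2·T1 = [1 0 0 -2; 1/2 1 0 -6; 0 0 1 4; 0 0 0 1]
T3·…·T1 = [1 0 0 -2; 1 1 0 -7; 0 0 1 4; 0 0 0 1]
T4·…·T1 = [1 0 0 -3; 1 1 0 -12; 0 0 1 4; 0 0 0 1]
T5·…·T1 = [1 0 0 -3; -3 -3 0 36; 0 0 3 12; 0 0 0 1]
det M = -9; M⁻¹ = [1 0 0 3; -1 -1/3 0 9; 0 0 1/3 -4; 0 0 0 1]
M⁻¹ · (-6, 39, 21)ᵀ = (-3, 2, 3)ᵀ

p = (-3, 2, 3)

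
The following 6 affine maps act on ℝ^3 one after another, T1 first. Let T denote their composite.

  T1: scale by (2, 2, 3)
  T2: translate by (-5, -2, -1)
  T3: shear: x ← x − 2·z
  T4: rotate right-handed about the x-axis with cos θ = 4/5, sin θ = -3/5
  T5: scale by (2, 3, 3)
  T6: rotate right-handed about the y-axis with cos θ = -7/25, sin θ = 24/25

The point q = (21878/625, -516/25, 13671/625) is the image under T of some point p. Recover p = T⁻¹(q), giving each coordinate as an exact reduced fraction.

p = (-2, -9/2, 7/5)

T1 = [2 0 0 0; 0 2 0 0; 0 0 3 0; 0 0 0 1]
T2·T1 = [2 0 0 -5; 0 2 0 -2; 0 0 3 -1; 0 0 0 1]
T3·…·T1 = [2 0 -6 -3; 0 2 0 -2; 0 0 3 -1; 0 0 0 1]
T4·…·T1 = [2 0 -6 -3; 0 8/5 9/5 -11/5; 0 -6/5 12/5 2/5; 0 0 0 1]
T5·…·T1 = [4 0 -12 -6; 0 24/5 27/5 -33/5; 0 -18/5 36/5 6/5; 0 0 0 1]
T6·…·T1 = [-28/25 -432/125 1284/125 354/125; 0 24/5 27/5 -33/5; -96/25 126/125 1188/125 678/125; 0 0 0 1]
det M = 216; M⁻¹ = [93/500 1/5 -118/375 5/2; -12/125 2/15 7/250 1; 32/375 1/15 -28/1125 1/3; 0 0 0 1]
M⁻¹ · (21878/625, -516/25, 13671/625)ᵀ = (-2, -9/2, 7/5)ᵀ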